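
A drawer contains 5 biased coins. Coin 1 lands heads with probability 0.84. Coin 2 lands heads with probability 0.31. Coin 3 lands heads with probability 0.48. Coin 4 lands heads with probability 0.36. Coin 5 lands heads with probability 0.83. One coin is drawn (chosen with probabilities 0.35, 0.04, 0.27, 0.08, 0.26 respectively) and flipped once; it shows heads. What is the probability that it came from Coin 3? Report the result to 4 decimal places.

Posterior probability ≈ 0.1904

Tabulate prior·likelihood by source: [1] prior 0.35, lik 0.84, product 0.2940; [2] prior 0.04, lik 0.31, product 0.01240; [3] prior 0.27, lik 0.48, product 0.1296; [4] prior 0.08, lik 0.36, product 0.02880; [5] prior 0.26, lik 0.83, product 0.2158.
Normalizing constant = 0.68060; the posterior for Coin 3 is its product over the sum, 0.1296/0.68060 = 0.1904.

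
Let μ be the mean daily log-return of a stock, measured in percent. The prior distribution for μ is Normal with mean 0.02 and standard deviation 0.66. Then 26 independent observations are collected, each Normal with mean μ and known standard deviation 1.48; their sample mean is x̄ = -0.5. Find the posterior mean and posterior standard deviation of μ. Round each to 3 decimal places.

Posterior mean ≈ -0.416; posterior SD ≈ 0.266

Prior precision 1/τ₀² = 1/0.66² = 2.29568; data precision n/σ² = 26/1.48² = 11.8700.
Posterior precision = 2.29568 + 11.8700 = 14.1657, giving posterior SD = 1/√14.1657 = 0.266.
Posterior mean = (2.29568·0.02 + 11.8700·-0.5) / 14.1657 = -0.416.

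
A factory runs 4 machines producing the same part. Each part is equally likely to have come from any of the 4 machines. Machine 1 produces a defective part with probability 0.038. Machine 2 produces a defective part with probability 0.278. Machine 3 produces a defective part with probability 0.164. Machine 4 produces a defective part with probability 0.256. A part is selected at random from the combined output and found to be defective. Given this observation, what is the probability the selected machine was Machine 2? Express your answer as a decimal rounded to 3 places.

Posterior probability ≈ 0.378

P(defective|M1) = 0.038; P(defective|M2) = 0.278; P(defective|M3) = 0.164; P(defective|M4) = 0.256.
Prior × likelihood for each source: 0.25·0.038=0.009500, 0.25·0.278=0.06950, 0.25·0.164=0.04100, 0.25·0.256=0.06400. Summing gives P(defective) = 0.18400.
P(Machine 2 | defective) = 0.06950 / 0.18400 = 0.378.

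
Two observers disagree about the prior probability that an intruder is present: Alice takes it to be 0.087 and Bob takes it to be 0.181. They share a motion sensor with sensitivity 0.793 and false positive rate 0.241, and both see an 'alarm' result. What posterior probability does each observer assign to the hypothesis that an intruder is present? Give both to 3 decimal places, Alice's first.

Alice: 0.239; Bob: 0.421

The likelihood ratio for an 'alarm' result is 0.793/0.241 = 3.2905.
Alice: prior odds 0.087/0.913 = 0.095290; posterior odds 0.31355; posterior probability 0.239.
Bob: prior odds 0.181/0.819 = 0.22100; posterior odds 0.72719; posterior probability 0.421.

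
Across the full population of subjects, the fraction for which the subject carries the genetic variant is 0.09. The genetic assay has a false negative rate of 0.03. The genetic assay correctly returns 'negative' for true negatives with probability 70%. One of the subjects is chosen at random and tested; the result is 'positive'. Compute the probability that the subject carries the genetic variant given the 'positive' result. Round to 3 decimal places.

P(H | E) ≈ 0.242

Let H be the event that the subject carries the genetic variant. P(H) = 0.09, so P(¬H) = 0.91. With E the 'positive' result, P(E|H) = 0.97 and P(E|¬H) = 0.3.
P(E) = 0.97·0.09 + 0.3·0.91 = 0.087300 + 0.27300 = 0.36030.
By Bayes' theorem, P(H|E) = 0.087300 / 0.36030 = 0.242.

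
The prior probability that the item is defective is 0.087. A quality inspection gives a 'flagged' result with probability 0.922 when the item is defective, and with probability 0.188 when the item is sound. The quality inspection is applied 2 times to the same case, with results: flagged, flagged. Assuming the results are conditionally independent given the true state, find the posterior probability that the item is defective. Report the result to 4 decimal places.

Posterior P(H) ≈ 0.6962

Let H be the event that the item is defective; start with P(H) = 0.087. P('flagged'|H) = 0.922, P('flagged'|¬H) = 0.188.
Update on result 1 ('flagged'): P(H) ← 0.922·0.0870 / (0.922·0.0870 + 0.188·0.9130) = 0.080214/0.25186 = 0.3185.
Update on result 2 ('flagged'): P(H) ← 0.922·0.3185 / (0.922·0.3185 + 0.188·0.6815) = 0.29365/0.42177 = 0.6962.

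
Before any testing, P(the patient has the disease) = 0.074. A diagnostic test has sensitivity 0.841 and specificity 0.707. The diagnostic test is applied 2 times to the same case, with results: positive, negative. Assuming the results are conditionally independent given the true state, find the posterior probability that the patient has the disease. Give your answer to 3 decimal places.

Let H be the event that the patient has the disease; start with P(H) = 0.074. P('positive'|H) = 0.841, P('positive'|¬H) = 0.293.
Update on result 1 ('positive'): P(H) ← 0.841·0.0740 / (0.841·0.0740 + 0.293·0.9260) = 0.062234/0.33355 = 0.1866.
Update on result 2 ('negative'): P(H) ← 0.159·0.1866 / (0.159·0.1866 + 0.707·0.8134) = 0.029666/0.60475 = 0.0491.

Posterior P(H) ≈ 0.049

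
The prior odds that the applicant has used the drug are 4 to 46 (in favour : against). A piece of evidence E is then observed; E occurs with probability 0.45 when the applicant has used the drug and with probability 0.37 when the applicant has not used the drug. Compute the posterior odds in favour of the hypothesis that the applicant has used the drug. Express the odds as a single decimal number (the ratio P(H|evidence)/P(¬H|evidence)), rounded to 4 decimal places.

Prior odds = 4/46 = 0.086957.
Likelihood ratio for E = 0.45/0.37 = 1.2162.
Posterior odds = prior odds × LR = 0.10576.

Posterior odds ≈ 0.1058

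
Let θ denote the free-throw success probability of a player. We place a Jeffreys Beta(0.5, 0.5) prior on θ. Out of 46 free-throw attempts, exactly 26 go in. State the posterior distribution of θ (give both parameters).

Posterior: Beta(26.5, 20.5)

The binomial likelihood is conjugate to the Beta prior: with 26 successes and 20 failures, the posterior is Beta(0.5+26, 0.5+20) = Beta(26.5, 20.5).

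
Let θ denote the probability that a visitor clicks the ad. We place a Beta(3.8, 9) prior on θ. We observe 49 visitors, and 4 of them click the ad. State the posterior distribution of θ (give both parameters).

Posterior: Beta(7.8, 54)

Observing 4 successes and 45 failures updates Beta(3.8, 9) by adding the success and failure counts to the two shape parameters: α = 3.8+4 = 7.8, β = 9+45 = 54.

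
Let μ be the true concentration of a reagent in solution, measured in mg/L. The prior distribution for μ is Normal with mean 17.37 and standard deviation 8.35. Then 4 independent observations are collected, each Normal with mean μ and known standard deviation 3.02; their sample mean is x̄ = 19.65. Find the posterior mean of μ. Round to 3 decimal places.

With known σ, the Normal prior is conjugate. Weight on the data is w = (n/σ²)/(n/σ² + 1/τ₀²) = 0.438577/(0.438577+0.0143426) = 0.96833.
Posterior mean = w·x̄ + (1−w)·μ₀ = 0.96833·19.65 + 0.031667·17.37 = 19.578.

Posterior mean ≈ 19.578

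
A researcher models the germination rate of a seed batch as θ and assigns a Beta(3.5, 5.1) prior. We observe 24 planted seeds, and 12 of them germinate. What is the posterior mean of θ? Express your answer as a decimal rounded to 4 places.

Posterior mean ≈ 0.4755

Observing 12 successes and 12 failures updates Beta(3.5, 5.1) by adding the success and failure counts to the two shape parameters: α = 3.5+12 = 15.5, β = 5.1+12 = 17.1.
E[θ | data] = 15.5/(15.5+17.1) = 0.4755.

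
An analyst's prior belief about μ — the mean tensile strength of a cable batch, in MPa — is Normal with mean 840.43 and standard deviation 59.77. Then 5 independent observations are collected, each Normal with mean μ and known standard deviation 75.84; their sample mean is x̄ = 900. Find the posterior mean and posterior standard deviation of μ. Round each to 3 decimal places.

Prior precision 1/τ₀² = 1/59.77² = 0.00027992; data precision n/σ² = 5/75.84² = 0.00086931.
Posterior precision = 0.00027992 + 0.00086931 = 0.00114923, giving posterior SD = 1/√0.00114923 = 29.498.
Posterior mean = (0.00027992·840.43 + 0.00086931·900) / 0.00114923 = 885.490.

Posterior mean ≈ 885.490; posterior SD ≈ 29.498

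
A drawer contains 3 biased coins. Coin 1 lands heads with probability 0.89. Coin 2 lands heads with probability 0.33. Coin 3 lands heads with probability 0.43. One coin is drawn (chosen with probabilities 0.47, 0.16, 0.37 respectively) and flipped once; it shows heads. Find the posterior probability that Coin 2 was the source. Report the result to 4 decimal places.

Posterior probability ≈ 0.0838

Tabulate prior·likelihood by source: [1] prior 0.47, lik 0.89, product 0.4183; [2] prior 0.16, lik 0.33, product 0.05280; [3] prior 0.37, lik 0.43, product 0.1591.
Normalizing constant = 0.63020; the posterior for Coin 2 is its product over the sum, 0.05280/0.63020 = 0.0838.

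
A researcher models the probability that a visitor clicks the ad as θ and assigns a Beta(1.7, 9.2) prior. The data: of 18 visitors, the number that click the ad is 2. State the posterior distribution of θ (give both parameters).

Posterior: Beta(3.7, 25.2)

The binomial likelihood is conjugate to the Beta prior: with 2 successes and 16 failures, the posterior is Beta(1.7+2, 9.2+16) = Beta(3.7, 25.2).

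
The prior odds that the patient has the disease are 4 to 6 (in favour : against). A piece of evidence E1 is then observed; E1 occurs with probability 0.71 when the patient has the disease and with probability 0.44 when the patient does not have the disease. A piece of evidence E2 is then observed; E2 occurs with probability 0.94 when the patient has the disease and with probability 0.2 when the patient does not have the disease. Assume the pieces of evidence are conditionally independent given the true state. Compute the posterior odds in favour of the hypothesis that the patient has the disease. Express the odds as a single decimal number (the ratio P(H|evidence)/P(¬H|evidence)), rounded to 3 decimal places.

Posterior odds ≈ 5.056

Prior odds = 4/6 = 0.66667. In log-odds, ln(0.66667) = -0.40547.
Add log likelihood ratios: ln(1.6136) + ln(4.7000) = 2.0261.
Posterior log-odds = 1.6206, so posterior odds = exp(1.6206) = 5.0561.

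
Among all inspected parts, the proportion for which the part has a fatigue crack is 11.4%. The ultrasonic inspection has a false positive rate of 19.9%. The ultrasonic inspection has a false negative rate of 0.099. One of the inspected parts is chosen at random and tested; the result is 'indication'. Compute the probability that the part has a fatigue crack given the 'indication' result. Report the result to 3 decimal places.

Let H be the event that the part has a fatigue crack. P(H) = 0.114, so P(¬H) = 0.886. With E the 'indication' result, P(E|H) = 0.901 and P(E|¬H) = 0.199.
P(E) = 0.901·0.114 + 0.199·0.886 = 0.10271 + 0.17631 = 0.27903.
By Bayes' theorem, P(H|E) = 0.10271 / 0.27903 = 0.368.

P(H | E) ≈ 0.368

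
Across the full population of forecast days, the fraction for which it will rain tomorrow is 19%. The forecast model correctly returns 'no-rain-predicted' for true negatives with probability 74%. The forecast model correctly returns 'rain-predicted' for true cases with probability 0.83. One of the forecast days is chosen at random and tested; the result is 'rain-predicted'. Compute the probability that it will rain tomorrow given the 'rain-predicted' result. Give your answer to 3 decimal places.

P(H | E) ≈ 0.428

Write H for 'it will rain tomorrow'. Prior odds H:¬H = 0.19/0.81 = 0.23457. For the 'rain-predicted' outcome, the likelihood ratio is 0.83/0.26 = 3.1923.
Posterior odds = 0.23457 × 3.1923 = 0.74881, so P(H|E) = 0.74881/(1+0.74881) = 0.428.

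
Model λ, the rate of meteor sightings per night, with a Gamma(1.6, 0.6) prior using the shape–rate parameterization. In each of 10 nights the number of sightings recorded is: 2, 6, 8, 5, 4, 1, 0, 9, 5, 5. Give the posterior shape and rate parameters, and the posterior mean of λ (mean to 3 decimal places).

The Poisson likelihood adds the total count to the shape and the number of exposure periods to the rate. Here ∑xᵢ = 45 and n = 10, so shape 1.6→46.6 and rate 0.6→10.6.
E[λ | data] = 46.6/10.6 = 4.396.

Posterior: Gamma(shape=46.6, rate=10.6); mean ≈ 4.396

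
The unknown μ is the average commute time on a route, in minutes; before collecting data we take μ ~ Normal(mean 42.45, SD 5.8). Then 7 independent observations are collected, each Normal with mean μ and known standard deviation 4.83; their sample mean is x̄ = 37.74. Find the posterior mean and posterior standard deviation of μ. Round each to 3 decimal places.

Posterior mean ≈ 38.165; posterior SD ≈ 1.741

Prior precision 1/τ₀² = 1/5.8² = 0.0297265; data precision n/σ² = 7/4.83² = 0.300057.
Posterior precision = 0.0297265 + 0.300057 = 0.329784, giving posterior SD = 1/√0.329784 = 1.741.
Posterior mean = (0.0297265·42.45 + 0.300057·37.74) / 0.329784 = 38.165.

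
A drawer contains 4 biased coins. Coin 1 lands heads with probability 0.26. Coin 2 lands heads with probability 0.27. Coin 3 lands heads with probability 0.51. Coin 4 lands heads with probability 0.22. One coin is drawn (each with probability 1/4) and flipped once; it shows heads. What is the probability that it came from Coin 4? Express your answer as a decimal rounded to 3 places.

P(heads|C1) = 0.26; P(heads|C2) = 0.27; P(heads|C3) = 0.51; P(heads|C4) = 0.22.
Prior × likelihood for each source: 0.25·0.26=0.06500, 0.25·0.27=0.06750, 0.25·0.51=0.1275, 0.25·0.22=0.05500. Summing gives P(heads) = 0.31500.
P(Coin 4 | heads) = 0.05500 / 0.31500 = 0.175.

Posterior probability ≈ 0.175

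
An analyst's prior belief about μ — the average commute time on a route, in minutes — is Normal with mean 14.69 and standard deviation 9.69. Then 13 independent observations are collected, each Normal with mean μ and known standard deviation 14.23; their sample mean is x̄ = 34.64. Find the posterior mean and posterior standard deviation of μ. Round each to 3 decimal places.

Posterior mean ≈ 31.801; posterior SD ≈ 3.655

With known σ, the Normal prior is conjugate. Weight on the data is w = (n/σ²)/(n/σ² + 1/τ₀²) = 0.0641998/(0.0641998+0.0106501) = 0.85771.
Posterior mean = w·x̄ + (1−w)·μ₀ = 0.85771·34.64 + 0.14229·14.69 = 31.801. Posterior variance = 1/(0.0641998+0.0106501) = 13.3601, so SD = 3.655.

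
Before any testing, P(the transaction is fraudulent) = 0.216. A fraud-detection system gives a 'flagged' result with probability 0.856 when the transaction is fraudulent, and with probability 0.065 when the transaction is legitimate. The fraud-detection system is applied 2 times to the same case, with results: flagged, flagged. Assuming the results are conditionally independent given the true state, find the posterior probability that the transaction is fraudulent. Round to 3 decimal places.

Let H be the event that the transaction is fraudulent; start with P(H) = 0.216. P('flagged'|H) = 0.856, P('flagged'|¬H) = 0.065.
Update on result 1 ('flagged'): P(H) ← 0.856·0.2160 / (0.856·0.2160 + 0.065·0.7840) = 0.18490/0.23586 = 0.7839.
Update on result 2 ('flagged'): P(H) ← 0.856·0.7839 / (0.856·0.7839 + 0.065·0.2161) = 0.67105/0.68509 = 0.9795.

Posterior P(H) ≈ 0.980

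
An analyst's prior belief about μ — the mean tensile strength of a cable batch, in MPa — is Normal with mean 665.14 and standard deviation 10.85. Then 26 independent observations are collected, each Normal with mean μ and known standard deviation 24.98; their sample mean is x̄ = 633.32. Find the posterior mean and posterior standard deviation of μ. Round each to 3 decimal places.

Posterior mean ≈ 638.709; posterior SD ≈ 4.465

With known σ, the Normal prior is conjugate. Weight on the data is w = (n/σ²)/(n/σ² + 1/τ₀²) = 0.0416666/(0.0416666+0.00849455) = 0.83065.
Posterior mean = w·x̄ + (1−w)·μ₀ = 0.83065·633.32 + 0.16935·665.14 = 638.709. Posterior variance = 1/(0.0416666+0.00849455) = 19.9357, so SD = 4.465.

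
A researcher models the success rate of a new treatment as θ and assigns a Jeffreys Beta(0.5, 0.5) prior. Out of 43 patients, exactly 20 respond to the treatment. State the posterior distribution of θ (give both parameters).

The binomial likelihood is conjugate to the Beta prior: with 20 successes and 23 failures, the posterior is Beta(0.5+20, 0.5+23) = Beta(20.5, 23.5).

Posterior: Beta(20.5, 23.5)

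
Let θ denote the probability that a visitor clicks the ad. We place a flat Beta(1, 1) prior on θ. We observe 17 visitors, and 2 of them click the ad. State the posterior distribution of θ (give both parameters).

Posterior: Beta(3, 16)

The binomial likelihood is conjugate to the Beta prior: with 2 successes and 15 failures, the posterior is Beta(1+2, 1+15) = Beta(3, 16).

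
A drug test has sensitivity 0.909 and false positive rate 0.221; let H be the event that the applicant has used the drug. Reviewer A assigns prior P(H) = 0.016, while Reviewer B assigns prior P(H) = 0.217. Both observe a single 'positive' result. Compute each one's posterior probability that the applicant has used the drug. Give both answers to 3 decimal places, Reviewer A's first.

The likelihood ratio for a 'positive' result is 0.909/0.221 = 4.1131.
Reviewer A: prior odds 0.016/0.984 = 0.016260; posterior odds 0.066880; posterior probability 0.063.
Reviewer B: prior odds 0.217/0.783 = 0.27714; posterior odds 1.1399; posterior probability 0.533.

Reviewer A: 0.063; Reviewer B: 0.533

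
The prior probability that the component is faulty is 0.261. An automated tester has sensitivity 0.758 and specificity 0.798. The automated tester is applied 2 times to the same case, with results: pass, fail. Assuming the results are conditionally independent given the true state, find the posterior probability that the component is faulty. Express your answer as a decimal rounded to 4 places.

With H the event that the component is faulty, the joint likelihood of the observed sequence is P(data|H) = 0.242·0.758 = 0.18344 and P(data|¬H) = 0.798·0.202 = 0.16120.
Bayes: P(H|data) = 0.261·0.18344 / (0.261·0.18344 + 0.739·0.16120) = 0.047877/0.16700 = 0.2867.

Posterior P(H) ≈ 0.2867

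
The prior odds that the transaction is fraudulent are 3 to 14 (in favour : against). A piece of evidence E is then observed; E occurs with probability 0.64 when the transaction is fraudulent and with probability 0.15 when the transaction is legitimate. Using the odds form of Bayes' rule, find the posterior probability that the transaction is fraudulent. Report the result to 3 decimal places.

Posterior probability ≈ 0.478

Prior odds = 3/14 = 0.21429. In log-odds, ln(0.21429) = -1.5404.
Add log likelihood ratio: ln(4.2667) = 1.4508.
Posterior log-odds = -0.089612, so posterior odds = exp(-0.089612) = 0.91429. Converting, P(H|E) = 0.91429/1.9143 = 0.478.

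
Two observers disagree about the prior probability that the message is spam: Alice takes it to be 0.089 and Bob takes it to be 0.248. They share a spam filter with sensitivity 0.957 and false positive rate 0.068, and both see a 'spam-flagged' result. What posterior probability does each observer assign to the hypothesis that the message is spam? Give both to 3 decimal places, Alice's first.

Alice: 0.579; Bob: 0.823

P('+'|H) = 0.957, P('+'|¬H) = 0.068.
Alice: numerator 0.957·0.089 = 0.085173; evidence = 0.085173+0.068·0.911 = 0.14712; posterior = 0.579.
Bob: numerator 0.957·0.248 = 0.23734; evidence = 0.23734+0.068·0.752 = 0.28847; posterior = 0.823.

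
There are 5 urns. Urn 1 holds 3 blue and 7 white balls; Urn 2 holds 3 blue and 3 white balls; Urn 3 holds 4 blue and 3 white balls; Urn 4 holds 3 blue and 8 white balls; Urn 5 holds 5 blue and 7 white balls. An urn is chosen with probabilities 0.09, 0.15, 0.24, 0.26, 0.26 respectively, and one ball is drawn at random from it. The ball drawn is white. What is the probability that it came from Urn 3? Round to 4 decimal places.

Tabulate prior·likelihood by source: [1] prior 0.09, lik 0.7, product 0.06300; [2] prior 0.15, lik 0.5, product 0.07500; [3] prior 0.24, lik 0.4286, product 0.1029; [4] prior 0.26, lik 0.7273, product 0.1891; [5] prior 0.26, lik 0.5833, product 0.1517.
Normalizing constant = 0.58161; the posterior for Urn 3 is its product over the sum, 0.1029/0.58161 = 0.1768.

Posterior probability ≈ 0.1768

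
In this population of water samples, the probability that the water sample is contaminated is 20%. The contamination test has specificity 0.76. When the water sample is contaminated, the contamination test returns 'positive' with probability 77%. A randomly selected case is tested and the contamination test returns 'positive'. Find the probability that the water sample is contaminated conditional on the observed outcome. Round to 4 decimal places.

P(H | E) ≈ 0.4451

Write H for 'the water sample is contaminated'. Prior odds H:¬H = 0.2/0.8 = 0.25000. For the 'positive' outcome, the likelihood ratio is 0.77/0.24 = 3.2083.
Posterior odds = 0.25000 × 3.2083 = 0.80208, so P(H|E) = 0.80208/(1+0.80208) = 0.4451.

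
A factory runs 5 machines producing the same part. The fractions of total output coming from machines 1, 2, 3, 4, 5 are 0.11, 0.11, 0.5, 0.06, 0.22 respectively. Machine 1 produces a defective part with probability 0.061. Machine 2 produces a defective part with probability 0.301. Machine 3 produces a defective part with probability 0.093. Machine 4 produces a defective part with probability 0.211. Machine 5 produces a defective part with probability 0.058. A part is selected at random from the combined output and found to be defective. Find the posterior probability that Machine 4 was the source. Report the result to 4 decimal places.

Tabulate prior·likelihood by source: [1] prior 0.11, lik 0.061, product 0.006710; [2] prior 0.11, lik 0.301, product 0.03311; [3] prior 0.5, lik 0.093, product 0.04650; [4] prior 0.06, lik 0.211, product 0.01266; [5] prior 0.22, lik 0.058, product 0.01276.
Normalizing constant = 0.11174; the posterior for Machine 4 is its product over the sum, 0.01266/0.11174 = 0.1133.

Posterior probability ≈ 0.1133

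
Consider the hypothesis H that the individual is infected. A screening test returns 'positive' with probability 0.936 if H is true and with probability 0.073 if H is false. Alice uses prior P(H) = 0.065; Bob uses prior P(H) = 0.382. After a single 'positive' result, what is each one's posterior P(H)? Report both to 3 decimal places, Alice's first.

The likelihood ratio for a 'positive' result is 0.936/0.073 = 12.822.
Alice: prior odds 0.065/0.935 = 0.069519; posterior odds 0.89136; posterior probability 0.471.
Bob: prior odds 0.382/0.618 = 0.61812; posterior odds 7.9255; posterior probability 0.888.

Alice: 0.471; Bob: 0.888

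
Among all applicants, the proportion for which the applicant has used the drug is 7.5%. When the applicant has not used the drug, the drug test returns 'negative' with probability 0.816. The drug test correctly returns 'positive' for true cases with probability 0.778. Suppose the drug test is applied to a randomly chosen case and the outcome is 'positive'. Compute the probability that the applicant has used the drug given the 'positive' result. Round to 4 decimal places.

Write H for 'the applicant has used the drug'. Prior odds H:¬H = 0.075/0.925 = 0.081081. For the 'positive' outcome, the likelihood ratio is 0.778/0.184 = 4.2283.
Posterior odds = 0.081081 × 4.2283 = 0.34283, so P(H|E) = 0.34283/(1+0.34283) = 0.2553.

P(H | E) ≈ 0.2553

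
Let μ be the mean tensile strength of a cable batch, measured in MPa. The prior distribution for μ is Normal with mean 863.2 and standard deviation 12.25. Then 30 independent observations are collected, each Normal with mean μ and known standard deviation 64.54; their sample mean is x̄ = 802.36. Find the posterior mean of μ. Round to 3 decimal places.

Posterior mean ≈ 831.599

Prior precision 1/τ₀² = 1/12.25² = 0.00666389; data precision n/σ² = 30/64.54² = 0.00720217.
Posterior precision = 0.00666389 + 0.00720217 = 0.0138661.
Posterior mean = (0.00666389·863.2 + 0.00720217·802.36) / 0.0138661 = 831.599.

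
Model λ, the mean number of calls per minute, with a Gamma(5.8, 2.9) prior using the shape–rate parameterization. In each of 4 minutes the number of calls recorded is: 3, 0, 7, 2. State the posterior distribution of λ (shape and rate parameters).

The Poisson likelihood adds the total count to the shape and the number of exposure periods to the rate. Here ∑xᵢ = 12 and n = 4, so shape 5.8→17.8 and rate 2.9→6.9.

Posterior: Gamma(shape=17.8, rate=6.9)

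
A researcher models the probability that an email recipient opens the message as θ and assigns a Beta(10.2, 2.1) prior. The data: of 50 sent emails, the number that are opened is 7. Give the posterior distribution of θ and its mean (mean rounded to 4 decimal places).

The binomial likelihood is conjugate to the Beta prior: with 7 successes and 43 failures, the posterior is Beta(10.2+7, 2.1+43) = Beta(17.2, 45.1).
E[θ | data] = 17.2/(17.2+45.1) = 0.2761.

Posterior: Beta(17.2, 45.1); mean ≈ 0.2761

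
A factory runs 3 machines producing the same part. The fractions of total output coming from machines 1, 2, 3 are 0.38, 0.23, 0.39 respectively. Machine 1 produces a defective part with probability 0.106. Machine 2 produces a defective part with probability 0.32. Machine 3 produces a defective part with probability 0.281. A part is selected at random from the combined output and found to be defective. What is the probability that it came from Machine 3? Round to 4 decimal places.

Posterior probability ≈ 0.4904

Tabulate prior·likelihood by source: [1] prior 0.38, lik 0.106, product 0.04028; [2] prior 0.23, lik 0.32, product 0.07360; [3] prior 0.39, lik 0.281, product 0.1096.
Normalizing constant = 0.22347; the posterior for Machine 3 is its product over the sum, 0.1096/0.22347 = 0.4904.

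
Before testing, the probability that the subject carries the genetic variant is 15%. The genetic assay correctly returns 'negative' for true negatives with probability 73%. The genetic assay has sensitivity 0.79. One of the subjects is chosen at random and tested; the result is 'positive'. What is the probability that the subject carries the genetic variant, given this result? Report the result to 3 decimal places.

Let H be the event that the subject carries the genetic variant. P(H) = 0.15, so P(¬H) = 0.85. With E the 'positive' result, P(E|H) = 0.79 and P(E|¬H) = 0.27.
P(E) = 0.79·0.15 + 0.27·0.85 = 0.11850 + 0.22950 = 0.34800.
By Bayes' theorem, P(H|E) = 0.11850 / 0.34800 = 0.341.

P(H | E) ≈ 0.341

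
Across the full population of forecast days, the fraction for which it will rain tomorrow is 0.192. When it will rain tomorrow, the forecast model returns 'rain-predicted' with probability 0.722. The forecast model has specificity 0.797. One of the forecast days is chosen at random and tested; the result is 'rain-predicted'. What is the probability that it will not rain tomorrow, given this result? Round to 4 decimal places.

Let H be the event that it will rain tomorrow. P(H) = 0.192, so P(¬H) = 0.808. With E the 'rain-predicted' result, P(E|H) = 0.722 and P(E|¬H) = 0.203.
P(E) = 0.722·0.192 + 0.203·0.808 = 0.13862 + 0.16402 = 0.30265.
By Bayes' theorem, P(H|E) = 0.13862 / 0.30265 = 0.4580. Hence P(¬H|E) = 1 − 0.4580 = 0.5420.

P(¬H | E) ≈ 0.5420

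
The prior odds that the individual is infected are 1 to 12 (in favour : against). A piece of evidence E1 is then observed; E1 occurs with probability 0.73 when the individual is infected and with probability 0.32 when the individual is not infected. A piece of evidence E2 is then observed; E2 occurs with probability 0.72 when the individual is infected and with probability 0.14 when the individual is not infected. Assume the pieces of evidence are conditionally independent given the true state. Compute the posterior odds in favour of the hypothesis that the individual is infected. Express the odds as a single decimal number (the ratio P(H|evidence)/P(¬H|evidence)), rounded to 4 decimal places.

Posterior odds ≈ 0.9777

Prior odds = 1/12 = 0.083333.
Likelihood ratio for E1 = 0.73/0.32 = 2.2812.
Likelihood ratio for E2 = 0.72/0.14 = 5.1429.
Posterior odds = prior odds × LR₁ × LR₂ = 0.97768.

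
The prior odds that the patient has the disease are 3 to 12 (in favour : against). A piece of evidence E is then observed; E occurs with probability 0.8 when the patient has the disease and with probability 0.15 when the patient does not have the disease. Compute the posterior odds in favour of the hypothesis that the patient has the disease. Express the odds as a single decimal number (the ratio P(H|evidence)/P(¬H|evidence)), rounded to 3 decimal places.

Posterior odds ≈ 1.333

Prior odds = 3/12 = 0.25000. In log-odds, ln(0.25000) = -1.3863.
Add log likelihood ratio: ln(5.3333) = 1.6740.
Posterior log-odds = 0.28768, so posterior odds = exp(0.28768) = 1.3333.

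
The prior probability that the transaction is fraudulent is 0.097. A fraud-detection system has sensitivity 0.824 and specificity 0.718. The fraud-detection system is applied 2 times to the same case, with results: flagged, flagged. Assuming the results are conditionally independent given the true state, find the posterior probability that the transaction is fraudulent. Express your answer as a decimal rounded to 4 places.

With H the event that the transaction is fraudulent, the joint likelihood of the observed sequence is P(data|H) = 0.824·0.824 = 0.67898 and P(data|¬H) = 0.282·0.282 = 0.079524.
Bayes: P(H|data) = 0.097·0.67898 / (0.097·0.67898 + 0.903·0.079524) = 0.065861/0.13767 = 0.4784.

Posterior P(H) ≈ 0.4784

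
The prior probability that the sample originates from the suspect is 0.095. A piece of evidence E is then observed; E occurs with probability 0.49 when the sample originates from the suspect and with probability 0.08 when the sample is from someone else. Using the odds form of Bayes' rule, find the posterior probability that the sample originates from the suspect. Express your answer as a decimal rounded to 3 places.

Prior odds = 0.095/(1−0.095) = 0.10497. In log-odds, ln(0.10497) = -2.2541.
Add log likelihood ratio: ln(6.1250) = 1.8124.
Posterior log-odds = -0.44168, so posterior odds = exp(-0.44168) = 0.64296. Converting, P(H|E) = 0.64296/1.6430 = 0.391.

Posterior probability ≈ 0.391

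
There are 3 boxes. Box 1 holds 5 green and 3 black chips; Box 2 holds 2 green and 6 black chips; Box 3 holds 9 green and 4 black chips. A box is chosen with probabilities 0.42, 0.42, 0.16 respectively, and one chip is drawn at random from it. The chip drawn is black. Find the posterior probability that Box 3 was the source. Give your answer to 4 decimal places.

Posterior probability ≈ 0.0944

Tabulate prior·likelihood by source: [1] prior 0.42, lik 0.375, product 0.1575; [2] prior 0.42, lik 0.75, product 0.3150; [3] prior 0.16, lik 0.3077, product 0.04923.
Normalizing constant = 0.52173; the posterior for Box 3 is its product over the sum, 0.04923/0.52173 = 0.0944.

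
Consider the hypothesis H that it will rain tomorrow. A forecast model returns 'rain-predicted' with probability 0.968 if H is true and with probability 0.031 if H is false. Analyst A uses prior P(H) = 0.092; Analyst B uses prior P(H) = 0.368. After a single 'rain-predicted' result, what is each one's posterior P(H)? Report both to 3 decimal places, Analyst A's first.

Analyst A: 0.760; Analyst B: 0.948

The likelihood ratio for a 'rain-predicted' result is 0.968/0.031 = 31.226.
Analyst A: prior odds 0.092/0.908 = 0.10132; posterior odds 3.1638; posterior probability 0.760.
Analyst B: prior odds 0.368/0.632 = 0.58228; posterior odds 18.182; posterior probability 0.948.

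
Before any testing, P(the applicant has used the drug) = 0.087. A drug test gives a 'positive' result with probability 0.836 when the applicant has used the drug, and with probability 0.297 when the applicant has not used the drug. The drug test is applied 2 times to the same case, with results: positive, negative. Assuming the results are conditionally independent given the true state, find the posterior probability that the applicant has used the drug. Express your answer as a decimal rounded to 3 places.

Let H be the event that the applicant has used the drug; start with P(H) = 0.087. P('positive'|H) = 0.836, P('positive'|¬H) = 0.297.
Update on result 1 ('positive'): P(H) ← 0.836·0.0870 / (0.836·0.0870 + 0.297·0.9130) = 0.072732/0.34389 = 0.2115.
Update on result 2 ('negative'): P(H) ← 0.164·0.2115 / (0.164·0.2115 + 0.703·0.7885) = 0.034685/0.58900 = 0.0589.

Posterior P(H) ≈ 0.059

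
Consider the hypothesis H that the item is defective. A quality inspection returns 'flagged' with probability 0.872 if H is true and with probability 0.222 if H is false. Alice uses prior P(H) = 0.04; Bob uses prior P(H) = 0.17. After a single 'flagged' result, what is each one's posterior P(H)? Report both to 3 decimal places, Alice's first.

Alice: 0.141; Bob: 0.446

The likelihood ratio for a 'flagged' result is 0.872/0.222 = 3.9279.
Alice: prior odds 0.04/0.96 = 0.041667; posterior odds 0.16366; posterior probability 0.141.
Bob: prior odds 0.17/0.83 = 0.20482; posterior odds 0.80452; posterior probability 0.446.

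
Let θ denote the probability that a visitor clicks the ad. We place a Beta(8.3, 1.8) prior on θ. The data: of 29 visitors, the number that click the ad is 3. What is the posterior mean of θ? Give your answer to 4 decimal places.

Observing 3 successes and 26 failures updates Beta(8.3, 1.8) by adding the success and failure counts to the two shape parameters: α = 8.3+3 = 11.3, β = 1.8+26 = 27.8.
Posterior mean = α/(α+β) = 11.3/39.1 = 0.2890.

Posterior mean ≈ 0.2890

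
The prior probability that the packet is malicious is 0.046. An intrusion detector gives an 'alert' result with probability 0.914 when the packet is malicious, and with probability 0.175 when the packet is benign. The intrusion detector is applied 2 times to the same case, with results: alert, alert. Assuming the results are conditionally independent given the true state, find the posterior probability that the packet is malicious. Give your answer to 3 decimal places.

Posterior P(H) ≈ 0.568

With H the event that the packet is malicious, the joint likelihood of the observed sequence is P(data|H) = 0.914·0.914 = 0.83540 and P(data|¬H) = 0.175·0.175 = 0.030625.
Bayes: P(H|data) = 0.046·0.83540 / (0.046·0.83540 + 0.954·0.030625) = 0.038428/0.067644 = 0.5681.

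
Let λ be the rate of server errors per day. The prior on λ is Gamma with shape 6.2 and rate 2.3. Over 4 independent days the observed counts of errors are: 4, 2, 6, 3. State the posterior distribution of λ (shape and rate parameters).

The Poisson likelihood adds the total count to the shape and the number of exposure periods to the rate. Here ∑xᵢ = 15 and n = 4, so shape 6.2→21.2 and rate 2.3→6.3.

Posterior: Gamma(shape=21.2, rate=6.3)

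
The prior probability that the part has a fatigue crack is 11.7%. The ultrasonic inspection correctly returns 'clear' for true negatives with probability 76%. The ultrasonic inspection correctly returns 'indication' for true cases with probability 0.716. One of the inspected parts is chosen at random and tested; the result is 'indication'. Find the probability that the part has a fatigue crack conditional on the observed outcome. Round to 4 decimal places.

P(H | E) ≈ 0.2833

Let H be the event that the part has a fatigue crack. P(H) = 0.117, so P(¬H) = 0.883. With E the 'indication' result, P(E|H) = 0.716 and P(E|¬H) = 0.24.
P(E) = 0.716·0.117 + 0.24·0.883 = 0.083772 + 0.21192 = 0.29569.
By Bayes' theorem, P(H|E) = 0.083772 / 0.29569 = 0.2833.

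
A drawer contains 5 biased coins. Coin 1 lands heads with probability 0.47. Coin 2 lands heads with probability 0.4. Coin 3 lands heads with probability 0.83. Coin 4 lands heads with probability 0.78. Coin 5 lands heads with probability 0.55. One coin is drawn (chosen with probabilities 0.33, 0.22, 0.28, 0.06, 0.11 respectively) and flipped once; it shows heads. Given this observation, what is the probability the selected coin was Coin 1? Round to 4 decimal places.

P(heads|C1) = 0.47; P(heads|C2) = 0.4; P(heads|C3) = 0.83; P(heads|C4) = 0.78; P(heads|C5) = 0.55.
Prior × likelihood for each source: 0.33·0.47=0.1551, 0.22·0.4=0.08800, 0.28·0.83=0.2324, 0.06·0.78=0.04680, 0.11·0.55=0.06050. Summing gives P(heads) = 0.58280.
P(Coin 1 | heads) = 0.1551 / 0.58280 = 0.2661.

Posterior probability ≈ 0.2661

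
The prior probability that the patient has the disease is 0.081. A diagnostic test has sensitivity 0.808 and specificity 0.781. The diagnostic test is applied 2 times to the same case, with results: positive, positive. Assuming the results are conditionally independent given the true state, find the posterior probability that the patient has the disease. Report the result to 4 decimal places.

Let H be the event that the patient has the disease; start with P(H) = 0.081. P('positive'|H) = 0.808, P('positive'|¬H) = 0.219.
Update on result 1 ('positive'): P(H) ← 0.808·0.0810 / (0.808·0.0810 + 0.219·0.9190) = 0.065448/0.26671 = 0.2454.
Update on result 2 ('positive'): P(H) ← 0.808·0.2454 / (0.808·0.2454 + 0.219·0.7546) = 0.19828/0.36354 = 0.5454.

Posterior P(H) ≈ 0.5454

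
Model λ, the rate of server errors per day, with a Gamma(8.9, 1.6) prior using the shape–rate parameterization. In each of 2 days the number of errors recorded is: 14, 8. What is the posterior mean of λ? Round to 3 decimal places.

The Poisson likelihood adds the total count to the shape and the number of exposure periods to the rate. Here ∑xᵢ = 22 and n = 2, so shape 8.9→30.9 and rate 1.6→3.6.
Posterior mean = shape/rate = 30.9/3.6 = 8.583.

Posterior mean ≈ 8.583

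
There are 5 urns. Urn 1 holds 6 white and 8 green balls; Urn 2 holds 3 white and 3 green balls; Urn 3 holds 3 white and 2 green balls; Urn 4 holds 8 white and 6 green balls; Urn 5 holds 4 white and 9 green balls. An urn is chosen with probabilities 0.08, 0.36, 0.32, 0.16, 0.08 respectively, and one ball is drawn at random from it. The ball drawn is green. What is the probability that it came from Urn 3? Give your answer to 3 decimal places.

Posterior probability ≈ 0.268

P(green|Urn 1) = 0.5714; P(green|Urn 2) = 0.5; P(green|Urn 3) = 0.4; P(green|Urn 4) = 0.4286; P(green|Urn 5) = 0.6923.
Prior × likelihood for each source: 0.08·0.5714=0.04571, 0.36·0.5=0.1800, 0.32·0.4=0.1280, 0.16·0.4286=0.06857, 0.08·0.6923=0.05538. Summing gives P(green) = 0.47767.
P(Urn 3 | green) = 0.1280 / 0.47767 = 0.268.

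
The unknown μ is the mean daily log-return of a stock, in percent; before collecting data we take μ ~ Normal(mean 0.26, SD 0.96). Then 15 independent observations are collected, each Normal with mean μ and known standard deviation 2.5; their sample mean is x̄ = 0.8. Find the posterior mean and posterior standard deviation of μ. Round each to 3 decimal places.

Posterior mean ≈ 0.632; posterior SD ≈ 0.536

Prior precision 1/τ₀² = 1/0.96² = 1.08507; data precision n/σ² = 15/2.5² = 2.40000.
Posterior precision = 1.08507 + 2.40000 = 3.48507, giving posterior SD = 1/√3.48507 = 0.536.
Posterior mean = (1.08507·0.26 + 2.40000·0.8) / 3.48507 = 0.632.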